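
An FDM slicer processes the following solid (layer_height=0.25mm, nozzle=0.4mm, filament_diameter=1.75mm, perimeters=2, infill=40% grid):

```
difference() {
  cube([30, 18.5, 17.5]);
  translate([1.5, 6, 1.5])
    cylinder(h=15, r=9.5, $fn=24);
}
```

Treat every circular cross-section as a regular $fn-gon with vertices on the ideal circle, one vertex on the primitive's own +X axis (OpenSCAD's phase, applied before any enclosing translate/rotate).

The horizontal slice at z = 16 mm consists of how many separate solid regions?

1

At z = 16 mm: the cube is present — its section is the full 30×18.5 rectangle; the r=9.5 cylinder at (1.5, 6) contributes a regular 24-gon of circumradius 9.5; After the difference (first − rest): starting from the 30×18.5 cube, the r=9.5 cylinder at (1.5, 6) partially overlaps it — only the 145.76 mm² overlap (of its 280.30 mm²) is removed, clipping the outline — 1 connected region. The result has 1 disconnected region.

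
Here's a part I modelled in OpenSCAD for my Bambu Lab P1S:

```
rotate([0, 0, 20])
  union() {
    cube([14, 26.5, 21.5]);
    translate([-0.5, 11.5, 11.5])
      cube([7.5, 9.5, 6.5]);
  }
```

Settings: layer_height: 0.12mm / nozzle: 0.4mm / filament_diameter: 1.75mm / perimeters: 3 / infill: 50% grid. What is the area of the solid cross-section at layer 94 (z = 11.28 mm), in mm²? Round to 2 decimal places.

371.00 mm²

At z = 11.28 mm: the 14×26.5 cube contributes its full rectangle (area 371.00 mm²); the cube at (-0.5, 11.5) is not intersected at this z (z outside [11.5, 18]); Taking the union: only the 14×26.5 cube is present, so the union is just that shape — area = 371.00 mm²; (rotated 20° about Z; rotation is an isometry so areas/perimeters/island counts are preserved). Overall, the cross-section is a single solid region. Net area = 371.00 mm².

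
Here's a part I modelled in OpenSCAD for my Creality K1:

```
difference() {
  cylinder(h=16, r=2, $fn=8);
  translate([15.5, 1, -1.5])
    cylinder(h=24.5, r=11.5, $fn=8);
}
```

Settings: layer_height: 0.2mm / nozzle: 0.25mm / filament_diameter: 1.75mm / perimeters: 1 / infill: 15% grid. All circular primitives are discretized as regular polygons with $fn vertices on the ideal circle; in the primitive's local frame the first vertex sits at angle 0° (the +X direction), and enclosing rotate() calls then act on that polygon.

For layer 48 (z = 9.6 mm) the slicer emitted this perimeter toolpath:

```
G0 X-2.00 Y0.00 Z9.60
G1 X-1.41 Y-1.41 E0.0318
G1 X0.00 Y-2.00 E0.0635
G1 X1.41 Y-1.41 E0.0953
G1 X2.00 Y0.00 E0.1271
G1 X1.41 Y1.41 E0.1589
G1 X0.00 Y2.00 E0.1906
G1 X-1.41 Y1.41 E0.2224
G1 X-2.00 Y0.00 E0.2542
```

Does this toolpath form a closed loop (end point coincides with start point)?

yes

Start point (G0): (-2.00, 0.00). End point (last G1): the path returns to the start — closed.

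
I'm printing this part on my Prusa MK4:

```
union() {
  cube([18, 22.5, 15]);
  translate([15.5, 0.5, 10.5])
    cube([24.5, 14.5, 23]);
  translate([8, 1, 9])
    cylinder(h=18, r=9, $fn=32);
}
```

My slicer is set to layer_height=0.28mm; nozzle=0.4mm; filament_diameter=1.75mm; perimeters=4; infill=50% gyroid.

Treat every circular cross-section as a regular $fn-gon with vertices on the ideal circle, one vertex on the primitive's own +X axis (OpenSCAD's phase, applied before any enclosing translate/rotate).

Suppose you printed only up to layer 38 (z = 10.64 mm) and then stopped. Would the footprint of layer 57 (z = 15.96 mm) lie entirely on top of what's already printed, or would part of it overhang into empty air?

entirely on top

Compare the two slices. At z = 10.64: the cube (footprint 18×22.5) is included at this height (area 405.00 mm²); the cube at (15.5, 0.5) is present — its section is the full 24.5×14.5 rectangle (area 355.25 mm²); the r=9 cylinder at (8, 1) contributes a regular 32-gon of circumradius 9 (area = (32/2)·9.000²·sin(360°/32) = 252.84 mm²); Combining (union): the regions partially overlap — summed areas 1013.09 mm² minus the doubly-counted overlap 176.96 mm² gives 836.13 mm² — area = 836.13 mm². At z = 15.96: the cube does not reach this height (z outside [0, 15]); the cube at (15.5, 0.5) (footprint 24.5×14.5) is included at this height (area 355.25 mm²); the r=9 cylinder at (8, 1) contributes a regular 32-gon of circumradius 9 (area = (32/2)·9.000²·sin(360°/32) = 252.84 mm²); Merging all regions: the regions partially overlap — summed areas 608.09 mm² minus the doubly-counted overlap 5.65 mm² gives 602.44 mm² — area = 602.44 mm². Checking containment: the cross-section at z = 15.96 is a subset of the cross-section at z = 10.64.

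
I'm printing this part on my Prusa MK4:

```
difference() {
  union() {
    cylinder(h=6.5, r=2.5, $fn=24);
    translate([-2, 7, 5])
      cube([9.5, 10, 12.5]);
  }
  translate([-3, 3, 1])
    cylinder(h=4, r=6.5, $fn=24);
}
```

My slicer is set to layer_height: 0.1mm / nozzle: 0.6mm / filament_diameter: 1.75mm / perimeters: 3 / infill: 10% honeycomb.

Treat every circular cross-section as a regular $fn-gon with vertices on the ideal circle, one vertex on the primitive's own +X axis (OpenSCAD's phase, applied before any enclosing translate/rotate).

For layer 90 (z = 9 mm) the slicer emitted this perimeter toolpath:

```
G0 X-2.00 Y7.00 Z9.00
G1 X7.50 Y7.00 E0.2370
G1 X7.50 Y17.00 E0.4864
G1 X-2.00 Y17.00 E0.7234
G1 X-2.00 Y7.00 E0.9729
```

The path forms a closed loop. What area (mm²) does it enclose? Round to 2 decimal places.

Apply the shoelace formula to the sequence of (X, Y) vertices; enclosed area = 95.00 mm².

95.00 mm²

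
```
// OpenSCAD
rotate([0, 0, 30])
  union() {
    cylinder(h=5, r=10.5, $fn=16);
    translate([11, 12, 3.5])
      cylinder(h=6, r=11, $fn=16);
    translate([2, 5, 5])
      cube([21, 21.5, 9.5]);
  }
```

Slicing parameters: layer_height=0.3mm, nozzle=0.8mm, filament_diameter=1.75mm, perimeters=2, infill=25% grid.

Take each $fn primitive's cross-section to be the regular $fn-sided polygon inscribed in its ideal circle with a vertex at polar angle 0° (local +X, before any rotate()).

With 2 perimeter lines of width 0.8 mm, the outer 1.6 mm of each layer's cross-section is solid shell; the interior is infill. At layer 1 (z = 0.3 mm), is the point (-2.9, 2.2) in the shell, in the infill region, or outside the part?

At z = 0.3 mm: the r=10.5 cylinder gives a regular 16-gon of circumradius 10.5 (constant along its height); the cylinder at (11, 12) does not reach this height (z outside [3.5, 9.5]); the cube at (2, 5) does not reach this height (z outside [5, 14.5]); Combining (union): only the r=10.5 cylinder is present, so the union is just that shape — 1 connected region; (whole slice rotated 30° about Z — lengths, areas and connectivity unchanged). Overall, the cross-section is a single solid region. Undo the 30° rotation: the query point maps to (-1.411, 3.355) in the un-rotated model frame. The nearest boundary edge runs (-4.02, 9.70)→(-7.42, 7.42); distance from the point to it = 6.72 mm. The point is inside the cross-section and 6.72 mm from the nearest boundary — more than the 1.6 mm shell width (2 × 0.8), so it's in the infill interior.

infill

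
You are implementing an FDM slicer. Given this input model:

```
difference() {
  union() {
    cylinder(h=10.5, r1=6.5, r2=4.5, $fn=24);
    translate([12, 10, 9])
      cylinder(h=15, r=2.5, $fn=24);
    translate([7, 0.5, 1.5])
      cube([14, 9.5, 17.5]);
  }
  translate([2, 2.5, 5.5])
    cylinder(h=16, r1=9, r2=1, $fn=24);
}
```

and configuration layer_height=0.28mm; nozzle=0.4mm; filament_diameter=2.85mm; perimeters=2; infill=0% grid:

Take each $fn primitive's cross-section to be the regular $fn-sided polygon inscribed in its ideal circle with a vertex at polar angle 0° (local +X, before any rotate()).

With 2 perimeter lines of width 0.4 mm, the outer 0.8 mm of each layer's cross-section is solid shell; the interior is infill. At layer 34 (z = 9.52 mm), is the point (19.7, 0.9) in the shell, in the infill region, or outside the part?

shell

At z = 9.52 mm: the cone contributes a regular 24-gon of circumradius 4.687 (interpolated between r1=6.5 and r2=4.5 at t=0.907); the r=2.5 cylinder at (12, 10) contributes a regular 24-gon of circumradius 2.5; the 14×9.5 cube at (7, 0.5) contributes its full rectangle; Merging all regions: the regions partially overlap (shared area 9.71 mm²), so overlapping operands fuse into one piece — 2 connected regions; the cone at (2, 2.5): at t=0.251 of its height the radius interpolates to r₁+(r₂−r₁)t = 6.990, giving a regular 24-gon of that circumradius; Taking the first minus the rest: starting from the result so far, the cone at (2, 2.5) partially overlaps it — only the 73.15 mm² overlap (of its 151.75 mm²) is removed, clipping the outline — 2 connected regions. Overall, the cross-section has 2 separate islands. The nearest boundary edge runs (21.00, 0.50)→(8.67, 0.50); distance from the point to it = 0.40 mm. (Shell/infill is judged within the island containing the point — the largest one.) The point is inside the cross-section, 0.40 mm from the nearest boundary — within the 0.8 mm shell band (2 × 0.4).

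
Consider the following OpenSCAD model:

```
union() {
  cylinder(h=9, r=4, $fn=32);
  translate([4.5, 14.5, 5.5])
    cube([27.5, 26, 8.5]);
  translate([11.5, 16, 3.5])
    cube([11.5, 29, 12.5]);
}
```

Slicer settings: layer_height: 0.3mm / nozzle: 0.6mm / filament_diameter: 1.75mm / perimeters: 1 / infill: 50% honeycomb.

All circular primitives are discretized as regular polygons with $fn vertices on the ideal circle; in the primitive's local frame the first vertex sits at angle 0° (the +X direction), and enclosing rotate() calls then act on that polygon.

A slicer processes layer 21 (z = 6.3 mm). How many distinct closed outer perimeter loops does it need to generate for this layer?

2

At z = 6.3 mm: the r=4 cylinder gives a regular 32-gon of circumradius 4 (constant along its height); the 27.5×26 cube at (4.5, 14.5) contributes its full rectangle; the 11.5×29 cube at (11.5, 16) contributes its full rectangle; Merging all regions: the regions partially overlap (shared area 281.75 mm²), so overlapping operands fuse into one piece — 2 connected regions. The result has 2 disconnected regions.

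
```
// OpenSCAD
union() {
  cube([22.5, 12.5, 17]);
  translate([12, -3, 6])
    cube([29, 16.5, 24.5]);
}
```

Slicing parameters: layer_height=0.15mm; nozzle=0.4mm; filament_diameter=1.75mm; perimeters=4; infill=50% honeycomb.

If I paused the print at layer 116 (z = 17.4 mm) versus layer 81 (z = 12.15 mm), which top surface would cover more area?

layer 81 (z = 12.15 mm)

Layer 116 (z = 17.4): the cube is not intersected at this z (z outside [0, 17]); the 29×16.5 cube at (12, -3) contributes its full rectangle (area 478.50 mm²); Combining (union): only the 29×16.5 cube at (12, -3) is present, so the union is just that shape — area = 478.50 mm². So its area = 478.50 mm². Layer 81 (z = 12.15): the 22.5×12.5 cube contributes its full rectangle (area 281.25 mm²); the cube at (12, -3) (footprint 29×16.5) is included at this height (area 478.50 mm²); Combining (union): the regions partially overlap — summed areas 759.75 mm² minus the doubly-counted overlap 131.25 mm² gives 628.50 mm² — area = 628.50 mm². So its area = 628.50 mm². Layer 81 is larger (628.50 vs 478.50 mm²).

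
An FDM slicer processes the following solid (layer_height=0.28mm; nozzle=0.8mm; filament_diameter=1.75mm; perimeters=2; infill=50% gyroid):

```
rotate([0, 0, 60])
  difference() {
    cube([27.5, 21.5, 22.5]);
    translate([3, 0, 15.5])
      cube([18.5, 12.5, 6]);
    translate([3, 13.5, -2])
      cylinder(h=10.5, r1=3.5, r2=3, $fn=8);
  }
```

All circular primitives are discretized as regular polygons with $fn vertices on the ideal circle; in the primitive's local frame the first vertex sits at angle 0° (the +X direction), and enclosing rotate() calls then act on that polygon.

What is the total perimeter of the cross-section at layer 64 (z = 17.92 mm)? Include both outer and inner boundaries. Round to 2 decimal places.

At z = 17.92 mm: the cube (footprint 27.5×21.5) is included at this height (perimeter 98.00 mm); the 18.5×12.5 cube at (3, 0) contributes its full rectangle (perimeter 62.00 mm); the cone at (3, 13.5) does not reach this height (z outside [-2, 8.5]); After the difference (first − rest): starting from the 27.5×21.5 cube, the 18.5×12.5 cube at (3, 0) lies inside it touching the edge (removes its full 231.25 mm²) — boundary = 123.00 mm; (rotated 60° about Z; rotation is an isometry so areas/perimeters/island counts are preserved). Overall, the cross-section is a single solid region. Total boundary length (outer) = 123.00 mm.

123.00 mm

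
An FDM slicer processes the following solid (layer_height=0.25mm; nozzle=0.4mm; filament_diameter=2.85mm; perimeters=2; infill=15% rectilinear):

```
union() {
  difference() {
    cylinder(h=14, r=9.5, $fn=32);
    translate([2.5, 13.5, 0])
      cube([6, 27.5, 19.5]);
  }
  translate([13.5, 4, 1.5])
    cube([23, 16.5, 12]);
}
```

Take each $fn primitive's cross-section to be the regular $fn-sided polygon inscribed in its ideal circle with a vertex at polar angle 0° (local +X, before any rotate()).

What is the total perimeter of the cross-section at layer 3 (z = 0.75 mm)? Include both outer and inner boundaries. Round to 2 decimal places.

At z = 0.75 mm: the r=9.5 cylinder gives a regular 32-gon of circumradius 9.5 (constant along its height) (perimeter = 2·32·9.500·sin(180°/32) = 59.59 mm); the 6×27.5 cube at (2.5, 13.5) contributes its full rectangle (perimeter 67.00 mm); Subtracting the remaining from the first: starting from the r=9.5 cylinder, the 6×27.5 cube at (2.5, 13.5) misses the remaining region (no effect) — boundary = 59.59 mm; the cube at (13.5, 4) is absent (z outside [1.5, 13.5]); Merging all regions: only the result so far is present, so the union is just that shape — boundary = 59.59 mm. Overall, the cross-section is a single solid region. Total boundary length (outer) = 59.59 mm.

59.59 mm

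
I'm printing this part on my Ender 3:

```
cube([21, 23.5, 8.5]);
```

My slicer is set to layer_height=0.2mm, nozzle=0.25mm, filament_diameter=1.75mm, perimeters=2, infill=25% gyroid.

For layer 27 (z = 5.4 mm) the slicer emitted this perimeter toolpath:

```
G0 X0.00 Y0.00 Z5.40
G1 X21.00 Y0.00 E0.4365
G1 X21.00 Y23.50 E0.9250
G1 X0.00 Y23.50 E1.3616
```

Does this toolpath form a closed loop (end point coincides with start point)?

Start point (G0): (0.00, 0.00). End point (last G1): the path does not return to the start — open.

no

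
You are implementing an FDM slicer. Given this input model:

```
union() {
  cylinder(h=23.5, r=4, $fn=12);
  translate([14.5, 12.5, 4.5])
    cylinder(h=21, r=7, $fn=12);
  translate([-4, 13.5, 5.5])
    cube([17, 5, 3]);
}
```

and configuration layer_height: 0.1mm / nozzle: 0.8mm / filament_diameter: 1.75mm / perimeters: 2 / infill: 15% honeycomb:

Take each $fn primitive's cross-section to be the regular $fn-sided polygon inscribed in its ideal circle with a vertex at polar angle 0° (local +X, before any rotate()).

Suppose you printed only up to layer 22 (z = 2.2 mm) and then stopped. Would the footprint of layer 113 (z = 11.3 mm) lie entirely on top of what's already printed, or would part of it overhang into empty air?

Compare the two slices. At z = 2.2: the cylinder: section is a regular 12-gon, circumradius r=4 (area = (12/2)·4.000²·sin(360°/12) = 48.00 mm²); the cylinder at (14.5, 12.5) is absent (z outside [4.5, 25.5]); the cube at (-4, 13.5) does not reach this height (z outside [5.5, 8.5]); Taking the union: only the r=4 cylinder is present, so the union is just that shape — area = 48.00 mm². At z = 11.3: the cylinder: section is a regular 12-gon, circumradius r=4 (area = (12/2)·4.000²·sin(360°/12) = 48.00 mm²); the r=7 cylinder at (14.5, 12.5) contributes a regular 12-gon of circumradius 7 (area = (12/2)·7.000²·sin(360°/12) = 147.00 mm²); the cube at (-4, 13.5) does not reach this height (z outside [5.5, 8.5]); Merging all regions: the 2 present regions are separate (no shared area or edge), so areas and boundary lengths simply add and each stays a separate island — area = 195.00 mm². Checking containment: at z = 11.3 the cross-section extends beyond the z = 2.2 cross-section by about 147.00 mm².

part overhangs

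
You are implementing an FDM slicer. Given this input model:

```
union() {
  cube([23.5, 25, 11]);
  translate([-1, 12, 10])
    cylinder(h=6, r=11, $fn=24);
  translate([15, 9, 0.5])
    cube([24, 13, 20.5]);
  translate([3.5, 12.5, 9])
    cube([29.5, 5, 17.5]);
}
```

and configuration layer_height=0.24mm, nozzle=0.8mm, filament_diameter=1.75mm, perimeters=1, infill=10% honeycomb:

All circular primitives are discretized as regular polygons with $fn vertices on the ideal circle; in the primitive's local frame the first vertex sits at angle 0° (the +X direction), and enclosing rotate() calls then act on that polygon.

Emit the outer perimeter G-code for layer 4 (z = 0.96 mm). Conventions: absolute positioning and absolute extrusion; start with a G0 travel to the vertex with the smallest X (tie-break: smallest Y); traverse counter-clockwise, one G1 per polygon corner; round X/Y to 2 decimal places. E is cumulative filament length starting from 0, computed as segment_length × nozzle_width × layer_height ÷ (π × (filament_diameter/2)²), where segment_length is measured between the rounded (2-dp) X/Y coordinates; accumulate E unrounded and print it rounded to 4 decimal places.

G0 X0.00 Y0.00 Z0.96
G1 X23.50 Y0.00 E1.8759
G1 X23.50 Y9.00 E2.5943
G1 X39.00 Y9.00 E3.8316
G1 X39.00 Y22.00 E4.8693
G1 X23.50 Y22.00 E6.1066
G1 X23.50 Y25.00 E6.3460
G1 X0.00 Y25.00 E8.2219
G1 X0.00 Y0.00 E10.2175

At z = 0.96 mm: the 23.5×25 cube contributes its full rectangle; the cylinder at (-1, 12) does not reach this height (z outside [10, 16]); the cube at (15, 9) (footprint 24×13) is included at this height; the cube at (3.5, 12.5) does not reach this height (z outside [9, 26.5]); Merging all regions: the regions partially overlap (shared area 110.50 mm²), so overlapping operands fuse into one piece — 1 connected region. The outline is a single polygon with 8 vertices. Extrusion per mm of travel: 0.8 × 0.24 / (π × 0.875²) = 0.079824. Accumulating E over each segment gives final E = 10.2175.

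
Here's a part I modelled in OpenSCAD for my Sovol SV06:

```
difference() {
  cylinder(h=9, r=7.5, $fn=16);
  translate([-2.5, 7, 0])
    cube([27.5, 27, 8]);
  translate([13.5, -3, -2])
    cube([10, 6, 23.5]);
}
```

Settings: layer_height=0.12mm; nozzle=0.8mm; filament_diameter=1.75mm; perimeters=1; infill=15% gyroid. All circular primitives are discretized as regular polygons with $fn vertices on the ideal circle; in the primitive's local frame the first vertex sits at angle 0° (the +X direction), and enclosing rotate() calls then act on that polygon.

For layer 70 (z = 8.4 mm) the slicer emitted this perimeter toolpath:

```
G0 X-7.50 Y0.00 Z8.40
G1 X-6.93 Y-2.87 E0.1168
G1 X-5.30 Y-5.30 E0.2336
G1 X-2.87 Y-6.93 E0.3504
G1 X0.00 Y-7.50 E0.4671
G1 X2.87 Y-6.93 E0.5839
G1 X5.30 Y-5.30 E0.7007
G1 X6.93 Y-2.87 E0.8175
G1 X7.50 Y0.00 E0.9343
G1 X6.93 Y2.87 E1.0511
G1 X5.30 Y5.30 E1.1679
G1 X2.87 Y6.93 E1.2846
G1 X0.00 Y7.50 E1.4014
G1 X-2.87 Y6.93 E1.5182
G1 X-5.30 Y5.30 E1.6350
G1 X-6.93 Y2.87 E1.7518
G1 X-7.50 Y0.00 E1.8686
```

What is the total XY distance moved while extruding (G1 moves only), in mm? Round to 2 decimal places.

46.82 mm

Sum the Euclidean lengths of each G1 segment: total = 46.82 mm.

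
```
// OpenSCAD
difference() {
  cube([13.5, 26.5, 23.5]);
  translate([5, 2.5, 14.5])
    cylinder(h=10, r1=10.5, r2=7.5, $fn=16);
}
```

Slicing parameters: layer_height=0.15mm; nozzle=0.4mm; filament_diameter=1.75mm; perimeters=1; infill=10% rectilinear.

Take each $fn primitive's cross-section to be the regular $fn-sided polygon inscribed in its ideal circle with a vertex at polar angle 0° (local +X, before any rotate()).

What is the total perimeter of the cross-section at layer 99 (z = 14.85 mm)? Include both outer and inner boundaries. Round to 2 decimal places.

62.42 mm

At z = 14.85 mm: the cube (footprint 13.5×26.5) is included at this height (perimeter 80.00 mm); the cone at (5, 2.5) (r1=10.5→r2=7.5) has section circumradius 10.395 here — a regular 16-gon (perimeter = 2·16·10.395·sin(180°/16) = 64.89 mm); After the difference (first − rest): starting from the 13.5×26.5 cube, the cone at (5, 2.5) partially overlaps it — only the 158.82 mm² overlap (of its 330.81 mm²) is removed, clipping the outline — boundary = 62.42 mm. Overall, the cross-section is a single solid region. Total boundary length (outer) = 62.42 mm.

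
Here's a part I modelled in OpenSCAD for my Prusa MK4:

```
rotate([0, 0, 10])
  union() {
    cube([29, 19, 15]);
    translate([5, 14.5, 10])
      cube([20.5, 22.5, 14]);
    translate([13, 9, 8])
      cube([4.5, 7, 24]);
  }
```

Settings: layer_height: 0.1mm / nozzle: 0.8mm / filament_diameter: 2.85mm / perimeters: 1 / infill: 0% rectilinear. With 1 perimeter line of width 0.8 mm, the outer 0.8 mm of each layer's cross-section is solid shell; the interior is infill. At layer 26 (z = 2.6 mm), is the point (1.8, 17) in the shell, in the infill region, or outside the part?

infill

At z = 2.6 mm: the cube is present — its section is the full 29×19 rectangle; the cube at (5, 14.5) is absent (z outside [10, 24]); the cube at (13, 9) does not reach this height (z outside [8, 32]); Taking the union: only the 29×19 cube is present, so the union is just that shape — 1 connected region; (rotated 10° about Z; rotation is an isometry so areas/perimeters/island counts are preserved). Overall, the cross-section is a single solid region. Undo the 10° rotation: the query point maps to (4.725, 16.429) in the un-rotated model frame. The nearest boundary edge runs (29.00, 19.00)→(0.00, 19.00); distance from the point to it = 2.57 mm. The point is inside the cross-section and 2.57 mm from the nearest boundary — more than the 0.8 mm shell width (1 × 0.8), so it's in the infill interior.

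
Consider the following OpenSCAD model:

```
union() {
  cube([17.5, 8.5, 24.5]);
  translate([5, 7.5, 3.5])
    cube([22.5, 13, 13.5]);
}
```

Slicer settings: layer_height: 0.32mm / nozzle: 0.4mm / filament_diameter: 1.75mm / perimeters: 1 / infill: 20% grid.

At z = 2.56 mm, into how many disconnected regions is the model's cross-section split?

At z = 2.56 mm: the 17.5×8.5 cube contributes its full rectangle; the cube at (5, 7.5) is not intersected at this z (z outside [3.5, 17]); Combining (union): only the 17.5×8.5 cube is present, so the union is just that shape — 1 connected region. The result has 1 disconnected region.

1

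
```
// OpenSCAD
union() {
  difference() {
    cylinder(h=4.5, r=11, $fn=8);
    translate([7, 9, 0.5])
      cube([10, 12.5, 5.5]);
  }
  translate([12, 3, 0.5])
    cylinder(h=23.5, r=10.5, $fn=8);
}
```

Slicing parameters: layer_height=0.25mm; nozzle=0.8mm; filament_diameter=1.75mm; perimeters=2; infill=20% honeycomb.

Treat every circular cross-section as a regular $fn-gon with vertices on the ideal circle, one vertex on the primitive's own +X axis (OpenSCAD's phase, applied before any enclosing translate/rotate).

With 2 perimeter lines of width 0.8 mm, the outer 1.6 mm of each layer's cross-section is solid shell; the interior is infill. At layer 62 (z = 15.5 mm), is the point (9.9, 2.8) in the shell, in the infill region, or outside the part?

infill

At z = 15.5 mm: the cylinder is not intersected at this z (z outside [0, 4.5]); the cube at (7, 9) does not reach this height (z outside [0.5, 6]); Taking the first minus the rest: the first operand is absent here, so nothing remains; the cylinder at (12, 3): section is a regular 8-gon, circumradius r=10.5; Taking the union: only the r=10.5 cylinder at (12, 3) is present, so the union is just that shape — 1 connected region. Overall, the cross-section is a single solid region. The nearest boundary edge runs (1.50, 3.00)→(4.58, -4.42); distance from the point to it = 7.68 mm. The point is inside the cross-section and 7.68 mm from the nearest boundary — more than the 1.6 mm shell width (2 × 0.8), so it's in the infill interior.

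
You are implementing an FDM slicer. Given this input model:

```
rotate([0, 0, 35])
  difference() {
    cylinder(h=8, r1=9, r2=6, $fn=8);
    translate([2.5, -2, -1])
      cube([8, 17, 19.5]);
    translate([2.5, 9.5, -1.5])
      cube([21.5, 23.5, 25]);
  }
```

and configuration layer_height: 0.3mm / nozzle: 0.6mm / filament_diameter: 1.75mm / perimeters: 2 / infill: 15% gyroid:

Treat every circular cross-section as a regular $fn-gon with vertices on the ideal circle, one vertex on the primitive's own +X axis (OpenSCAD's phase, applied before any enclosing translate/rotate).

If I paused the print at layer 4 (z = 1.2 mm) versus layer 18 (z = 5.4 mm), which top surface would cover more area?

layer 4 (z = 1.2 mm)

Layer 4 (z = 1.2): the cone (r1=9→r2=6) has section circumradius 8.550 here — a regular 8-gon (area = (8/2)·8.550²·sin(360°/8) = 206.77 mm²); the 8×17 cube at (2.5, -2) contributes its full rectangle (area 136.00 mm²); the cube at (2.5, 9.5) is present — its section is the full 21.5×23.5 rectangle (area 505.25 mm²); Subtracting the remaining from the first: starting from the cone (206.77 mm²), the 8×17 cube at (2.5, -2) partially overlaps it — only the 42.88 mm² overlap (of its 136.00 mm²) is removed, clipping the outline; the 21.5×23.5 cube at (2.5, 9.5) misses the remaining region (no effect) — area = 163.88 mm²; (whole slice rotated 35° about Z — lengths, areas and connectivity unchanged). So its area = 163.88 mm². Layer 18 (z = 5.4): the cone contributes a regular 8-gon of circumradius 6.975 (interpolated between r1=9 and r2=6 at t=0.675) (area = (8/2)·6.975²·sin(360°/8) = 137.60 mm²); the cube at (2.5, -2) is present — its section is the full 8×17 rectangle (area 136.00 mm²); the cube at (2.5, 9.5) (footprint 21.5×23.5) is included at this height (area 505.25 mm²); After the difference (first − rest): starting from the cone (137.60 mm²), the 8×17 cube at (2.5, -2) partially overlaps it — only the 26.38 mm² overlap (of its 136.00 mm²) is removed, clipping the outline; the 21.5×23.5 cube at (2.5, 9.5) misses the remaining region (no effect) — area = 111.23 mm²; (whole slice rotated 35° about Z — lengths, areas and connectivity unchanged). So its area = 111.23 mm². Layer 4 is larger (163.88 vs 111.23 mm²).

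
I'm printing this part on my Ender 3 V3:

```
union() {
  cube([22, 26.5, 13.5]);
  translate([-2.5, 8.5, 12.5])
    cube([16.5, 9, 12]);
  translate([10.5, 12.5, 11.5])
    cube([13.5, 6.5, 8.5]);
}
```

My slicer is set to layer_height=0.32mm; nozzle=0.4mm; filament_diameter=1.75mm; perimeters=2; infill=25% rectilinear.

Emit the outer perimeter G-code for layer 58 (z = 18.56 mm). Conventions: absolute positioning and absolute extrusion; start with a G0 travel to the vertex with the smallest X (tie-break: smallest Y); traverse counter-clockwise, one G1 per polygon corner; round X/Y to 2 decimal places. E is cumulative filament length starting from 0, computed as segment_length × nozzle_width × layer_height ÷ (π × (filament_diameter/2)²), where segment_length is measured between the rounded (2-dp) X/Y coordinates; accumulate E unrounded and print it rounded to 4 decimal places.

G0 X-2.50 Y8.50 Z18.56
G1 X14.00 Y8.50 E0.8781
G1 X14.00 Y12.50 E1.0909
G1 X24.00 Y12.50 E1.6231
G1 X24.00 Y19.00 E1.9690
G1 X10.50 Y19.00 E2.6874
G1 X10.50 Y17.50 E2.7672
G1 X-2.50 Y17.50 E3.4591
G1 X-2.50 Y8.50 E3.9380

At z = 18.56 mm: the cube is absent (z outside [0, 13.5]); the cube at (-2.5, 8.5) is present — its section is the full 16.5×9 rectangle; the cube at (10.5, 12.5) (footprint 13.5×6.5) is included at this height; Merging all regions: the regions partially overlap (shared area 17.50 mm²), so overlapping operands fuse into one piece — 1 connected region. The outline is a single polygon with 8 vertices. Extrusion per mm of travel: 0.4 × 0.32 / (π × 0.875²) = 0.053216. Accumulating E over each segment gives final E = 3.9380.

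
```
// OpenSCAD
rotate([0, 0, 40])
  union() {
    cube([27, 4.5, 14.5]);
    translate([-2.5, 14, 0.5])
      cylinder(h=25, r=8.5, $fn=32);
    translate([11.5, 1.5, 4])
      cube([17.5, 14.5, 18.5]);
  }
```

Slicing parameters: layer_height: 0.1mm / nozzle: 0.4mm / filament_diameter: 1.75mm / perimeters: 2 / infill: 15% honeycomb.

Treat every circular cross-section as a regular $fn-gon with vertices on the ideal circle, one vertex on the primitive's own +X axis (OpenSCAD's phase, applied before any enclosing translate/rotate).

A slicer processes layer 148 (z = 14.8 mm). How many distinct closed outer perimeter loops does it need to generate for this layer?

At z = 14.8 mm: the cube does not reach this height (z outside [0, 14.5]); the r=8.5 cylinder at (-2.5, 14) contributes a regular 32-gon of circumradius 8.5; the cube at (11.5, 1.5) is present — its section is the full 17.5×14.5 rectangle; Merging all regions: the 2 present regions are separate (no shared area or edge), so areas and boundary lengths simply add and each stays a separate island — 2 connected regions; (whole slice rotated 40° about Z — lengths, areas and connectivity unchanged). The result has 2 disconnected regions.

2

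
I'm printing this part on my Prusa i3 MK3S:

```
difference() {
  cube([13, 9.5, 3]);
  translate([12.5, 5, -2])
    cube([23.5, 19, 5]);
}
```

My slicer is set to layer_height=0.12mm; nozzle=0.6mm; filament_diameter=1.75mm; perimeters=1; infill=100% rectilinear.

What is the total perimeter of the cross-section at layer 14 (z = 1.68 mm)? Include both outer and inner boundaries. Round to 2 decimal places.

At z = 1.68 mm: the 13×9.5 cube contributes its full rectangle (perimeter 45.00 mm); the cube at (12.5, 5) (footprint 23.5×19) is included at this height (perimeter 85.00 mm); Taking the first minus the rest: starting from the 13×9.5 cube, the 23.5×19 cube at (12.5, 5) partially overlaps it — only the 2.25 mm² overlap (of its 446.50 mm²) is removed, clipping the outline — boundary = 45.00 mm. Overall, the cross-section is a single solid region. Total boundary length (outer) = 45.00 mm.

45.00 mm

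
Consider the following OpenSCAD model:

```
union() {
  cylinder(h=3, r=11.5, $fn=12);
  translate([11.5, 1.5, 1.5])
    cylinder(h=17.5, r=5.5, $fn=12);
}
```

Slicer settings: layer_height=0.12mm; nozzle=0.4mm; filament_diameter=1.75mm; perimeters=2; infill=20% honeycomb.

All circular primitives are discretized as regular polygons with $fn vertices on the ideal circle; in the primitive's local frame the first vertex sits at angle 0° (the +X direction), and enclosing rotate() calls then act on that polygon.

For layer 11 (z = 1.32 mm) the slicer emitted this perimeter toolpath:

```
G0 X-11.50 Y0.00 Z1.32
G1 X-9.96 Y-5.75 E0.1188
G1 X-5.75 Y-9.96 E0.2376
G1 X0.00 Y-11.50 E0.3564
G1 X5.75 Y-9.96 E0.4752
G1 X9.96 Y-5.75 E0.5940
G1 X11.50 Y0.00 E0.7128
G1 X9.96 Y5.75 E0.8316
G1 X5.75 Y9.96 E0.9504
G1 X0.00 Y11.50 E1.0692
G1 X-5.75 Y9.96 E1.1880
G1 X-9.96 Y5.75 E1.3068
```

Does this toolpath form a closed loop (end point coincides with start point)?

Start point (G0): (-11.50, 0.00). End point (last G1): the path does not return to the start — open.

no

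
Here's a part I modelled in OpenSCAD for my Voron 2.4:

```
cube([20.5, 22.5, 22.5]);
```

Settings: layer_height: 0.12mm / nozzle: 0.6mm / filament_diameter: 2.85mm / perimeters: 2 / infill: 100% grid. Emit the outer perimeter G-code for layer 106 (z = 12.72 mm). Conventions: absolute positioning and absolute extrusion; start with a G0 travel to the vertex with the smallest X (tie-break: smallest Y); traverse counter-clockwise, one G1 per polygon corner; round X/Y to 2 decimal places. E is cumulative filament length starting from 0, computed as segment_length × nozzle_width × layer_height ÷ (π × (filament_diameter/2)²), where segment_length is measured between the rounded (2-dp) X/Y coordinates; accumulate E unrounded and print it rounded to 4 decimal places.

G0 X0.00 Y0.00 Z12.72
G1 X20.50 Y0.00 E0.2314
G1 X20.50 Y22.50 E0.4853
G1 X0.00 Y22.50 E0.7167
G1 X0.00 Y0.00 E0.9706

At z = 12.72 mm: the cube (footprint 20.5×22.5) is included at this height. The outline is a single polygon with 4 vertices. Extrusion per mm of travel: 0.6 × 0.12 / (π × 1.425²) = 0.011286. Accumulating E over each segment gives final E = 0.9706.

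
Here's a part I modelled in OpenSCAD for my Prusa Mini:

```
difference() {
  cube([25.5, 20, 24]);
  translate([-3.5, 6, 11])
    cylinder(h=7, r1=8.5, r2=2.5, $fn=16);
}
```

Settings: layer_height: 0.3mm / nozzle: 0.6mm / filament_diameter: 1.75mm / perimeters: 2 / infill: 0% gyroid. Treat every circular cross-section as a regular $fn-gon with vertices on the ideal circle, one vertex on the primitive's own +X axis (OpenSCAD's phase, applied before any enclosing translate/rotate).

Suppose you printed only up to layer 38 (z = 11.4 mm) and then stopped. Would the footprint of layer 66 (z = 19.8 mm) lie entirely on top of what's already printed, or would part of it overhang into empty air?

part overhangs

Compare the two slices. At z = 11.4: the cube (footprint 25.5×20) is included at this height (area 510.00 mm²); the cone at (-3.5, 6) contributes a regular 16-gon of circumradius 8.157 (interpolated between r1=8.5 and r2=2.5 at t=0.057) (area = (16/2)·8.157²·sin(360°/16) = 203.71 mm²); After the difference (first − rest): starting from the 25.5×20 cube (510.00 mm²), the cone at (-3.5, 6) partially overlaps it — only the 46.02 mm² overlap (of its 203.71 mm²) is removed, clipping the outline — area = 463.98 mm². At z = 19.8: the cube is present — its section is the full 25.5×20 rectangle (area 510.00 mm²); the cone at (-3.5, 6) is absent (z outside [11, 18]); Taking the first minus the rest: none of the subtracted shapes is present at this height, so the 25.5×20 cube is unchanged — area = 510.00 mm². Checking containment: at z = 19.8 the cross-section extends beyond the z = 11.4 cross-section by about 46.02 mm².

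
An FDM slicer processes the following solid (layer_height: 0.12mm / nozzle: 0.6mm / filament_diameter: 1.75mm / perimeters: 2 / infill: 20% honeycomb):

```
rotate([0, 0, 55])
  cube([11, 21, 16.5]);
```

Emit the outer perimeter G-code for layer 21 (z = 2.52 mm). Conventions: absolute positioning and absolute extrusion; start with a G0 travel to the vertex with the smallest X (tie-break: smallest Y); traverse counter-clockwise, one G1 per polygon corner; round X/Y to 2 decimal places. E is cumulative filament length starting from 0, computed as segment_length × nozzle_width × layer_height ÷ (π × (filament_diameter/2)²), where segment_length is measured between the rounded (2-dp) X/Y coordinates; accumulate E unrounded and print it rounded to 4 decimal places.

At z = 2.52 mm: the cube is present — its section is the full 11×21 rectangle; (rotated 55° about Z; rotation is an isometry so areas/perimeters/island counts are preserved). The outline is a single polygon with 4 vertices. Extrusion per mm of travel: 0.6 × 0.12 / (π × 0.875²) = 0.029934. Accumulating E over each segment gives final E = 1.9158.

G0 X-17.20 Y12.05 Z2.52
G1 X0.00 Y0.00 E0.6286
G1 X6.31 Y9.01 E0.9579
G1 X-10.89 Y21.06 E1.5866
G1 X-17.20 Y12.05 E1.9158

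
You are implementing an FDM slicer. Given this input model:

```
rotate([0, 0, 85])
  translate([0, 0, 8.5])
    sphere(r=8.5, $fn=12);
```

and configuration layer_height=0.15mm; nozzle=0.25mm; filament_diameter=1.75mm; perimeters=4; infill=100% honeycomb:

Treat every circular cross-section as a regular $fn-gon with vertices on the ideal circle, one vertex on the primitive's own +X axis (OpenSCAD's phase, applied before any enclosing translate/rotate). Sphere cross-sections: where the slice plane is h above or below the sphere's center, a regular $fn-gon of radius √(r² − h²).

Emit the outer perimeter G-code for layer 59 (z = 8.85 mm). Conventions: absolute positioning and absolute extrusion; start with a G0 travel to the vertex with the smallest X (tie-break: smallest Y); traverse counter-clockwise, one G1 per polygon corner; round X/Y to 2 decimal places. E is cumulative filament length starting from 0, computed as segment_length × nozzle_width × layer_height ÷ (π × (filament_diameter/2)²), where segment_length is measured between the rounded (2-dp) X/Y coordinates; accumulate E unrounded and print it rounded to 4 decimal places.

At z = 8.85 mm: the r=8.5 sphere contributes a regular 12-gon of circumradius √(8.5²−0.35²) = 8.493; (whole slice rotated 85° about Z — lengths, areas and connectivity unchanged). The outline is a single polygon with 12 vertices. Extrusion per mm of travel: 0.25 × 0.15 / (π × 0.875²) = 0.015591. Accumulating E over each segment gives final E = 0.8226.

G0 X-8.46 Y0.74 Z8.85
G1 X-7.70 Y-3.59 E0.0685
G1 X-4.87 Y-6.96 E0.1371
G1 X-0.74 Y-8.46 E0.2057
G1 X3.59 Y-7.70 E0.2742
G1 X6.96 Y-4.87 E0.3428
G1 X8.46 Y-0.74 E0.4113
G1 X7.70 Y3.59 E0.4798
G1 X4.87 Y6.96 E0.5485
G1 X0.74 Y8.46 E0.6170
G1 X-3.59 Y7.70 E0.6855
G1 X-6.96 Y4.87 E0.7541
G1 X-8.46 Y0.74 E0.8226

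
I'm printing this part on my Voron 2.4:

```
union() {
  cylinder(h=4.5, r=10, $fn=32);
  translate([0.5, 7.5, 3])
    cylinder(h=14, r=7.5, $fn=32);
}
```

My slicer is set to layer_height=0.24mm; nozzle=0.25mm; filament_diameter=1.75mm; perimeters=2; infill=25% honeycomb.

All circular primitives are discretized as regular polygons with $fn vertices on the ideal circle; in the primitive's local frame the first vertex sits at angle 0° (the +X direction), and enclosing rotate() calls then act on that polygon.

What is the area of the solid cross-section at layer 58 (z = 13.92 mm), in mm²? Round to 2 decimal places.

175.58 mm²

At z = 13.92 mm: the cylinder does not reach this height (z outside [0, 4.5]); the r=7.5 cylinder at (0.5, 7.5) contributes a regular 32-gon of circumradius 7.5 (area = (32/2)·7.500²·sin(360°/32) = 175.58 mm²); Taking the union: only the r=7.5 cylinder at (0.5, 7.5) is present, so the union is just that shape — area = 175.58 mm². Overall, the cross-section is a single solid region. Net area = 175.58 mm².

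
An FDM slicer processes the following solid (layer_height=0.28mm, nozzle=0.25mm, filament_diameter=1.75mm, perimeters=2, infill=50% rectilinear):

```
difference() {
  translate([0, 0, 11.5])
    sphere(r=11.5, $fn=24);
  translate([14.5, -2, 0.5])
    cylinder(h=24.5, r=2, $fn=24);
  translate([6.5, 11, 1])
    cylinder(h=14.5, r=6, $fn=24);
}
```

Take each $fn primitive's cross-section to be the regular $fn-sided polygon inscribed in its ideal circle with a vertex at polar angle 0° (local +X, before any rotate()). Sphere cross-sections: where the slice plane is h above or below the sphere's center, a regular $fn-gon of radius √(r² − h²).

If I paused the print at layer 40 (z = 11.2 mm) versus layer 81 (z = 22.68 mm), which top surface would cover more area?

layer 40 (z = 11.2 mm)

Layer 40 (z = 11.2): the r=11.5 sphere contributes a regular 24-gon of circumradius √(11.5²−0.3²) = 11.496 (area = (24/2)·11.496²·sin(360°/24) = 410.47 mm²); the cylinder at (14.5, -2): section is a regular 24-gon, circumradius r=2 (area = (24/2)·2.000²·sin(360°/24) = 12.42 mm²); the cylinder at (6.5, 11): section is a regular 24-gon, circumradius r=6 (area = (24/2)·6.000²·sin(360°/24) = 111.81 mm²); Taking the first minus the rest: starting from the r=11.5 sphere (410.47 mm²), the r=2 cylinder at (14.5, -2) misses the remaining region (no effect); the r=6 cylinder at (6.5, 11) partially overlaps it — only the 34.66 mm² overlap (of its 111.81 mm²) is removed, clipping the outline — area = 375.81 mm². So its area = 375.81 mm². Layer 81 (z = 22.68): the r=11.5 sphere slices to a regular 24-gon of circumradius 2.694 (√(r²−h²) with h=11.18 from center) (area = (24/2)·2.694²·sin(360°/24) = 22.54 mm²); the cylinder at (14.5, -2): section is a regular 24-gon, circumradius r=2 (area = (24/2)·2.000²·sin(360°/24) = 12.42 mm²); the cylinder at (6.5, 11) does not reach this height (z outside [1, 15.5]); Subtracting the remaining from the first: starting from the r=11.5 sphere (22.54 mm²), the r=2 cylinder at (14.5, -2) misses the remaining region (no effect) — area = 22.54 mm². So its area = 22.54 mm². Layer 40 is larger (375.81 vs 22.54 mm²).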